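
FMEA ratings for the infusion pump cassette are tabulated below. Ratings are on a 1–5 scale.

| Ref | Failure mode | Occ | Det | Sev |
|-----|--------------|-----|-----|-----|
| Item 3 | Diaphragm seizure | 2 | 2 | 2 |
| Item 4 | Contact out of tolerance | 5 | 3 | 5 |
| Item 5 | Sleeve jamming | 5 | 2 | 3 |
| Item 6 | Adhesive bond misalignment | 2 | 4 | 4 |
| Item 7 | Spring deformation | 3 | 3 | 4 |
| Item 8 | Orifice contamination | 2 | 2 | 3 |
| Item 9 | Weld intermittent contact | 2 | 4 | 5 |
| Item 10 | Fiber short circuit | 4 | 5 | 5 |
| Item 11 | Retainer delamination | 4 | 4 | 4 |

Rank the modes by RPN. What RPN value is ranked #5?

RPN = Severity × Occurrence × Detection:
  Item 3: 2 × 2 × 2 = 8
  Item 4: 5 × 5 × 3 = 75
  Item 5: 3 × 5 × 2 = 30
  Item 6: 4 × 2 × 4 = 32
  Item 7: 4 × 3 × 3 = 36
  Item 8: 3 × 2 × 2 = 12
  Item 9: 5 × 2 × 4 = 40
  Item 10: 5 × 4 × 5 = 100
  Item 11: 4 × 4 × 4 = 64
Sorted descending: 100, 75, 64, 40, 36, 32, 30, 12, 8.
The fifth-highest RPN is 36 (Item 7).

36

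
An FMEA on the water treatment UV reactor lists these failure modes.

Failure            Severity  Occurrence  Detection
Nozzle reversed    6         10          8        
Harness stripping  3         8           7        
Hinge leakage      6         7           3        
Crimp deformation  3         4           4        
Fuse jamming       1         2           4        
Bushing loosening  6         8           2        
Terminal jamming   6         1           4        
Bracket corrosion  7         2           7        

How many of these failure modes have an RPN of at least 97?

4

RPN = Severity × Occurrence × Detection:
  Nozzle reversed: 6 × 10 × 8 = 480
  Harness stripping: 3 × 8 × 7 = 168
  Hinge leakage: 6 × 7 × 3 = 126
  Crimp deformation: 3 × 4 × 4 = 48
  Fuse jamming: 1 × 2 × 4 = 8
  Bushing loosening: 6 × 8 × 2 = 96
  Terminal jamming: 6 × 1 × 4 = 24
  Bracket corrosion: 7 × 2 × 7 = 98
Modes with RPN ≥ 97: Nozzle reversed (480), Harness stripping (168), Hinge leakage (126), Bracket corrosion (98) → 4.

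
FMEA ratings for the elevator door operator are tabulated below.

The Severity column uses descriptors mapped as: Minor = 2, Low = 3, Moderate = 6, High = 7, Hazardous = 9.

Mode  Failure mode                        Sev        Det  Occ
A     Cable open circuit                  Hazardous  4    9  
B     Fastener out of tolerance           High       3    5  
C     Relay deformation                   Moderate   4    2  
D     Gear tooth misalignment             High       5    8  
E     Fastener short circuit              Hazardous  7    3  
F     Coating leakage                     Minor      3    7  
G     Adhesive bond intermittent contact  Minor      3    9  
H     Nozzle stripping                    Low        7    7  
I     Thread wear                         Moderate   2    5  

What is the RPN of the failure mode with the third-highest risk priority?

RPN = Severity × Occurrence × Detection:
  A: 9 × 9 × 4 = 324
  B: 7 × 5 × 3 = 105
  C: 6 × 2 × 4 = 48
  D: 7 × 8 × 5 = 280
  E: 9 × 3 × 7 = 189
  F: 2 × 7 × 3 = 42
  G: 2 × 9 × 3 = 54
  H: 3 × 7 × 7 = 147
  I: 6 × 5 × 2 = 60
Sorted descending: 324, 280, 189, 147, 105, 60, 54, 48, 42.
The third-highest RPN is 189 (E).

189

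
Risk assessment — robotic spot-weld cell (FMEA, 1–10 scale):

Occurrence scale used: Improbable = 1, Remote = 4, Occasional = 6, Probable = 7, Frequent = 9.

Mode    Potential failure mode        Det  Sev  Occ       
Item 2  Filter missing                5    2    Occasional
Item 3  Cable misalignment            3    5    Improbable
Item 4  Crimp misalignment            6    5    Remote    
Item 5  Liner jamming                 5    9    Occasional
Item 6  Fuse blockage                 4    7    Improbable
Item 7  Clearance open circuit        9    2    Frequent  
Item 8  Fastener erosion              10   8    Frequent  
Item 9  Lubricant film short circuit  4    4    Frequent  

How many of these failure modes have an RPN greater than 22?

7

RPN = Severity × Occurrence × Detection:
  Item 2: 2 × 6 × 5 = 60
  Item 3: 5 × 1 × 3 = 15
  Item 4: 5 × 4 × 6 = 120
  Item 5: 9 × 6 × 5 = 270
  Item 6: 7 × 1 × 4 = 28
  Item 7: 2 × 9 × 9 = 162
  Item 8: 8 × 9 × 10 = 720
  Item 9: 4 × 9 × 4 = 144
Modes with RPN > 22: Item 2 (60), Item 4 (120), Item 5 (270), Item 6 (28), Item 7 (162), Item 8 (720), Item 9 (144) → 7.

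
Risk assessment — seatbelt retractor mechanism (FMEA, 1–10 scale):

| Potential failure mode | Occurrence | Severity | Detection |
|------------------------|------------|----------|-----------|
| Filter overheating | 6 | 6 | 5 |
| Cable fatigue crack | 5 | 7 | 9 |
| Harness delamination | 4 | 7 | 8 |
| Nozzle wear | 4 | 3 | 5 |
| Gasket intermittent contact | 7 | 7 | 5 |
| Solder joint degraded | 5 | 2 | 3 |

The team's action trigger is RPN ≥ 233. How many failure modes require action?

2

RPN = Severity × Occurrence × Detection:
  Filter overheating: 6 × 6 × 5 = 180
  Cable fatigue crack: 7 × 5 × 9 = 315
  Harness delamination: 7 × 4 × 8 = 224
  Nozzle wear: 3 × 4 × 5 = 60
  Gasket intermittent contact: 7 × 7 × 5 = 245
  Solder joint degraded: 2 × 5 × 3 = 30
Modes with RPN ≥ 233: Cable fatigue crack (315), Gasket intermittent contact (245) → 2.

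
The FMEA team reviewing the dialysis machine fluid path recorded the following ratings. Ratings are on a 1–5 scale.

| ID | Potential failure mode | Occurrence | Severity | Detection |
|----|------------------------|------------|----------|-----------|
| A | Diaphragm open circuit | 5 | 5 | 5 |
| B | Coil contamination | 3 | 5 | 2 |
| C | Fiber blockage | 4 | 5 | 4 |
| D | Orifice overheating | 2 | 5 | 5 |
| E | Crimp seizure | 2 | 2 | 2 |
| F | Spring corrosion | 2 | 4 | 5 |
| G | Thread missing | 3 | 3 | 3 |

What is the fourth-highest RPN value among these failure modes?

40

RPN = Severity × Occurrence × Detection:
  A: 5 × 5 × 5 = 125
  B: 5 × 3 × 2 = 30
  C: 5 × 4 × 4 = 80
  D: 5 × 2 × 5 = 50
  E: 2 × 2 × 2 = 8
  F: 4 × 2 × 5 = 40
  G: 3 × 3 × 3 = 27
Sorted descending: 125, 80, 50, 40, 30, 27, 8.
The fourth-highest RPN is 40 (F).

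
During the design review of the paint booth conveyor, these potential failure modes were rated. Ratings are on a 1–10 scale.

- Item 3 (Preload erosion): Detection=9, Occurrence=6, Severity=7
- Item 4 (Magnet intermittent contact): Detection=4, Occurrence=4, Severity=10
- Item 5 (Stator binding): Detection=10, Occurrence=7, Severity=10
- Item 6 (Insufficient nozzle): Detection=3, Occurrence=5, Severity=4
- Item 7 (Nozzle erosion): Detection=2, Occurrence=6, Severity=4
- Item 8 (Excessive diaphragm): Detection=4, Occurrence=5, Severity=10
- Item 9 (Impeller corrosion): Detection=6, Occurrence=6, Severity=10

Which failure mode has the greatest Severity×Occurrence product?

Item 5

Criticality = Severity × Occurrence:
  Item 3: 7 × 6 = 42
  Item 4: 10 × 4 = 40
  Item 5: 10 × 7 = 70
  Item 6: 4 × 5 = 20
  Item 7: 4 × 6 = 24
  Item 8: 10 × 5 = 50
  Item 9: 10 × 6 = 60
Highest criticality is 70 → Item 5.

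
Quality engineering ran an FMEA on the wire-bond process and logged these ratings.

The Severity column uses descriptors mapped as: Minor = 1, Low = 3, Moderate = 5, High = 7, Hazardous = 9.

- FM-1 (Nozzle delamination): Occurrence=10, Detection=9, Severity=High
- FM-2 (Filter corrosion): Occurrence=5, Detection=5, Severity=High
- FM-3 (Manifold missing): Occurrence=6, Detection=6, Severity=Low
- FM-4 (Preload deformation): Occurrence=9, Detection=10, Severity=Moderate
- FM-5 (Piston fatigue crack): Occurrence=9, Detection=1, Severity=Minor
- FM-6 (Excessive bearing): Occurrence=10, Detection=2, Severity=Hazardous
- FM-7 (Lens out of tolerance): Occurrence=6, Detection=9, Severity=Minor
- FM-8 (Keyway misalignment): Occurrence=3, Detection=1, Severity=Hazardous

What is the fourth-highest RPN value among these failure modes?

175

RPN = Severity × Occurrence × Detection:
  FM-1: 7 × 10 × 9 = 630
  FM-2: 7 × 5 × 5 = 175
  FM-3: 3 × 6 × 6 = 108
  FM-4: 5 × 9 × 10 = 450
  FM-5: 1 × 9 × 1 = 9
  FM-6: 9 × 10 × 2 = 180
  FM-7: 1 × 6 × 9 = 54
  FM-8: 9 × 3 × 1 = 27
Sorted descending: 630, 450, 180, 175, 108, 54, 27, 9.
The fourth-highest RPN is 175 (FM-2).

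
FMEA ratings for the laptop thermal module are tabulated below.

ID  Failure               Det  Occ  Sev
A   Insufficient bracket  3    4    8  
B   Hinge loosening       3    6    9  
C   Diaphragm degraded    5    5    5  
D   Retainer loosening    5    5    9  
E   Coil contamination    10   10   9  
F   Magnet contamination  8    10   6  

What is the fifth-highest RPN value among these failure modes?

RPN = Severity × Occurrence × Detection:
  A: 8 × 4 × 3 = 96
  B: 9 × 6 × 3 = 162
  C: 5 × 5 × 5 = 125
  D: 9 × 5 × 5 = 225
  E: 9 × 10 × 10 = 900
  F: 6 × 10 × 8 = 480
Sorted descending: 900, 480, 225, 162, 125, 96.
The fifth-highest RPN is 125 (C).

125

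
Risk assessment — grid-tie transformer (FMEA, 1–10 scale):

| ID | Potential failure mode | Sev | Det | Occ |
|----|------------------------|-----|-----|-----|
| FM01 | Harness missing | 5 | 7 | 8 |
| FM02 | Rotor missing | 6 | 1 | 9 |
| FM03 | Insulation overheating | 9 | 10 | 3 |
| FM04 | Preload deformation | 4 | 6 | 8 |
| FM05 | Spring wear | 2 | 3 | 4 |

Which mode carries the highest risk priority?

RPN = Severity × Occurrence × Detection:
  FM01: 5 × 8 × 7 = 280
  FM02: 6 × 9 × 1 = 54
  FM03: 9 × 3 × 10 = 270
  FM04: 4 × 8 × 6 = 192
  FM05: 2 × 4 × 3 = 24
Highest RPN is 280 → FM01.

FM01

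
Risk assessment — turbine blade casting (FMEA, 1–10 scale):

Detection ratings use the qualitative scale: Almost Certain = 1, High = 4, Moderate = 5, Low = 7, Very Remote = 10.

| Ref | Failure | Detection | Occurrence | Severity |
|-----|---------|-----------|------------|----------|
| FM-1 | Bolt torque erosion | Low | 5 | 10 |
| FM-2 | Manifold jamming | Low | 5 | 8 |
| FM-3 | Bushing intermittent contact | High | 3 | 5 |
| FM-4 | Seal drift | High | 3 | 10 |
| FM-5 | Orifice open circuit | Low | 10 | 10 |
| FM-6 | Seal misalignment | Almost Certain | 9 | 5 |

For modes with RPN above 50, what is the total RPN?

RPN = Severity × Occurrence × Detection:
  FM-1: 10 × 5 × 7 = 350
  FM-2: 8 × 5 × 7 = 280
  FM-3: 5 × 3 × 4 = 60
  FM-4: 10 × 3 × 4 = 120
  FM-5: 10 × 10 × 7 = 700
  FM-6: 5 × 9 × 1 = 45
RPN > 50: FM-1 (350), FM-2 (280), FM-3 (60), FM-4 (120), FM-5 (700).
Sum: 350 + 280 + 60 + 120 + 700 = 1510.

1510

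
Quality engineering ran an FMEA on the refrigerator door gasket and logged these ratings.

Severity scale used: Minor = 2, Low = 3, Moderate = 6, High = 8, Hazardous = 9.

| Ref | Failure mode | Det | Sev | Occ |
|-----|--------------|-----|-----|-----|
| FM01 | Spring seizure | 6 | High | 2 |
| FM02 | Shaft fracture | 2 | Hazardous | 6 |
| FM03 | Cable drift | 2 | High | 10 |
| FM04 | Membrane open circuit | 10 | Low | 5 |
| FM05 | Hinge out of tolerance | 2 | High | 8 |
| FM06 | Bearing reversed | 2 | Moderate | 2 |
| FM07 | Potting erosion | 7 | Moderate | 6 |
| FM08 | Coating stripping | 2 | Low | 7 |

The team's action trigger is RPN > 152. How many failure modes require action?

2

RPN = Severity × Occurrence × Detection:
  FM01: 8 × 2 × 6 = 96
  FM02: 9 × 6 × 2 = 108
  FM03: 8 × 10 × 2 = 160
  FM04: 3 × 5 × 10 = 150
  FM05: 8 × 8 × 2 = 128
  FM06: 6 × 2 × 2 = 24
  FM07: 6 × 6 × 7 = 252
  FM08: 3 × 7 × 2 = 42
Modes with RPN > 152: FM03 (160), FM07 (252) → 2.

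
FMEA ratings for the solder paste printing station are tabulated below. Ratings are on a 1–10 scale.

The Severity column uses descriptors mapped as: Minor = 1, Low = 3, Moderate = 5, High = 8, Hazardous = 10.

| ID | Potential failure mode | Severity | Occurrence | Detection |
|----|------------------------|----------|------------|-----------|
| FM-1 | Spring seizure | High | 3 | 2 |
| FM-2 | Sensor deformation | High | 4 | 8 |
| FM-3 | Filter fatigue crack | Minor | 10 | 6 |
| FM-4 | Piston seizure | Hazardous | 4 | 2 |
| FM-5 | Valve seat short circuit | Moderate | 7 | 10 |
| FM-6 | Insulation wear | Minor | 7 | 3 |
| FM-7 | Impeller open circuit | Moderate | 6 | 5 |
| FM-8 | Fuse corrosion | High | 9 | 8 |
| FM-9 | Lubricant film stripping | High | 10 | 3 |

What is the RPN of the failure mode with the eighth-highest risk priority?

RPN = Severity × Occurrence × Detection:
  FM-1: 8 × 3 × 2 = 48
  FM-2: 8 × 4 × 8 = 256
  FM-3: 1 × 10 × 6 = 60
  FM-4: 10 × 4 × 2 = 80
  FM-5: 5 × 7 × 10 = 350
  FM-6: 1 × 7 × 3 = 21
  FM-7: 5 × 6 × 5 = 150
  FM-8: 8 × 9 × 8 = 576
  FM-9: 8 × 10 × 3 = 240
Sorted descending: 576, 350, 256, 240, 150, 80, 60, 48, 21.
The eighth-highest RPN is 48 (FM-1).

48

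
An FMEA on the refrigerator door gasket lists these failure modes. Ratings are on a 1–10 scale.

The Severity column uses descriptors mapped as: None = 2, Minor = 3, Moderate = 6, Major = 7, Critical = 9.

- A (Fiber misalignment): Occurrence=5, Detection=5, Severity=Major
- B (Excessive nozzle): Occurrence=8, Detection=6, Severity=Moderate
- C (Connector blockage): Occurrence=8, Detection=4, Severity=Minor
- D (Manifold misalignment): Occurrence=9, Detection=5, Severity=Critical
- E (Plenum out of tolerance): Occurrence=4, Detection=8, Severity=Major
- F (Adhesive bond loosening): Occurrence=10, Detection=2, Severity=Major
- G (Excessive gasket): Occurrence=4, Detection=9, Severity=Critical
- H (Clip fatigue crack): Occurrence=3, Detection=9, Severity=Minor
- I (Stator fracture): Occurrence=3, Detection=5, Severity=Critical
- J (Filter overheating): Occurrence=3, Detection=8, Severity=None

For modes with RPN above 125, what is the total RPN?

RPN = Severity × Occurrence × Detection:
  A: 7 × 5 × 5 = 175
  B: 6 × 8 × 6 = 288
  C: 3 × 8 × 4 = 96
  D: 9 × 9 × 5 = 405
  E: 7 × 4 × 8 = 224
  F: 7 × 10 × 2 = 140
  G: 9 × 4 × 9 = 324
  H: 3 × 3 × 9 = 81
  I: 9 × 3 × 5 = 135
  J: 2 × 3 × 8 = 48
RPN > 125: A (175), B (288), D (405), E (224), F (140), G (324), I (135).
Sum: 175 + 288 + 405 + 224 + 140 + 324 + 135 = 1691.

1691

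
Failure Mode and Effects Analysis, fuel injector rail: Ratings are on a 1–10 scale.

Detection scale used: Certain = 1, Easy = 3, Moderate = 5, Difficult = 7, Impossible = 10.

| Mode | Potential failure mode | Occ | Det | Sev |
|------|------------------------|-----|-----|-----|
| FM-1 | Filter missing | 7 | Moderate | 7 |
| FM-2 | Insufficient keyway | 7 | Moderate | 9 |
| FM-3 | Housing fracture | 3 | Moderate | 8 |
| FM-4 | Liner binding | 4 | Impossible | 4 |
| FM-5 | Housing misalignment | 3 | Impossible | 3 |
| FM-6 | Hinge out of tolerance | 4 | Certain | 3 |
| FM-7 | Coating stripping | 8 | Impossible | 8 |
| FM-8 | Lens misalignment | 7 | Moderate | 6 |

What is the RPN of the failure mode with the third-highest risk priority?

245

RPN = Severity × Occurrence × Detection:
  FM-1: 7 × 7 × 5 = 245
  FM-2: 9 × 7 × 5 = 315
  FM-3: 8 × 3 × 5 = 120
  FM-4: 4 × 4 × 10 = 160
  FM-5: 3 × 3 × 10 = 90
  FM-6: 3 × 4 × 1 = 12
  FM-7: 8 × 8 × 10 = 640
  FM-8: 6 × 7 × 5 = 210
Sorted descending: 640, 315, 245, 210, 160, 120, 90, 12.
The third-highest RPN is 245 (FM-1).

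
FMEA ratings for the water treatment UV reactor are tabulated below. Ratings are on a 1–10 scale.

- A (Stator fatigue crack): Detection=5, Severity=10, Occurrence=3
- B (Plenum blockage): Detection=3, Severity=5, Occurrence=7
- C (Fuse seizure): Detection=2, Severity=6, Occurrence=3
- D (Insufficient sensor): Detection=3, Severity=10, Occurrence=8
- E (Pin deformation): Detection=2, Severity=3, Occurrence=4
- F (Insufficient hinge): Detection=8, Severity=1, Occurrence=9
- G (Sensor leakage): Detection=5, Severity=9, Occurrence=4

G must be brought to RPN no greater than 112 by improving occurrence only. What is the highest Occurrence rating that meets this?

G: S=9, O=4, D=5 → current RPN = 180.
Fixed product = 45. Need 45 × O ≤ 112, so O ≤ 112/45 = 2.49.
Maximum integer Occurrence rating = 2 (gives RPN 90; O=3 would give 135 > 112).

2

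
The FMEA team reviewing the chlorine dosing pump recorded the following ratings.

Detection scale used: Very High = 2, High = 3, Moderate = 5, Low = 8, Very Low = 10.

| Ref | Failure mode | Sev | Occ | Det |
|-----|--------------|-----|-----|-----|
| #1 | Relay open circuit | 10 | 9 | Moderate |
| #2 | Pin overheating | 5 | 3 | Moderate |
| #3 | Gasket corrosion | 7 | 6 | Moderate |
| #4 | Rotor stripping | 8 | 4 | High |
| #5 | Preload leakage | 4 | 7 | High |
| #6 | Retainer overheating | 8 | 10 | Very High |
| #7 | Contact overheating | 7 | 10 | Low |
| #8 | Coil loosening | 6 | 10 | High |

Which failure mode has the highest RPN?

#7

RPN = Severity × Occurrence × Detection:
  #1: 10 × 9 × 5 = 450
  #2: 5 × 3 × 5 = 75
  #3: 7 × 6 × 5 = 210
  #4: 8 × 4 × 3 = 96
  #5: 4 × 7 × 3 = 84
  #6: 8 × 10 × 2 = 160
  #7: 7 × 10 × 8 = 560
  #8: 6 × 10 × 3 = 180
Highest RPN is 560 → #7.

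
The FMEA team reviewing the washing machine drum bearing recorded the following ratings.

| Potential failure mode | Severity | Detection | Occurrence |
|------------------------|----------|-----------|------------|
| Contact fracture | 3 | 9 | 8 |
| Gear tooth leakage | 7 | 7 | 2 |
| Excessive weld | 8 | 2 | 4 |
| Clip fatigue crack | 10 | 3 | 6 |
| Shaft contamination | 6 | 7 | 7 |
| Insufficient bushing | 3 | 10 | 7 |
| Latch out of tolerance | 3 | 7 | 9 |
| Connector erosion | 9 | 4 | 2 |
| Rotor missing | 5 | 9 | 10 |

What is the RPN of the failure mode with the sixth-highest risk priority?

RPN = Severity × Occurrence × Detection:
  Contact fracture: 3 × 8 × 9 = 216
  Gear tooth leakage: 7 × 2 × 7 = 98
  Excessive weld: 8 × 4 × 2 = 64
  Clip fatigue crack: 10 × 6 × 3 = 180
  Shaft contamination: 6 × 7 × 7 = 294
  Insufficient bushing: 3 × 7 × 10 = 210
  Latch out of tolerance: 3 × 9 × 7 = 189
  Connector erosion: 9 × 2 × 4 = 72
  Rotor missing: 5 × 10 × 9 = 450
Sorted descending: 450, 294, 216, 210, 189, 180, 98, 72, 64.
The sixth-highest RPN is 180 (Clip fatigue crack).

180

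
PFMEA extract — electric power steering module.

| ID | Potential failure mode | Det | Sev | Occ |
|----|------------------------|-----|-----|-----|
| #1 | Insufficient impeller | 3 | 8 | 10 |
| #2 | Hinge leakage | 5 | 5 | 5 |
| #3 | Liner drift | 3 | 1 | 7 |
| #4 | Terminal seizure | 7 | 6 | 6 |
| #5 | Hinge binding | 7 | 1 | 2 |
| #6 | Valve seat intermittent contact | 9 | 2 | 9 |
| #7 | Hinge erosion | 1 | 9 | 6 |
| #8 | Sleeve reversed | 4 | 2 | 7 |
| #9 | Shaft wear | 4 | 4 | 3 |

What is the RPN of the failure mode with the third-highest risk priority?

RPN = Severity × Occurrence × Detection:
  #1: 8 × 10 × 3 = 240
  #2: 5 × 5 × 5 = 125
  #3: 1 × 7 × 3 = 21
  #4: 6 × 6 × 7 = 252
  #5: 1 × 2 × 7 = 14
  #6: 2 × 9 × 9 = 162
  #7: 9 × 6 × 1 = 54
  #8: 2 × 7 × 4 = 56
  #9: 4 × 3 × 4 = 48
Sorted descending: 252, 240, 162, 125, 56, 54, 48, 21, 14.
The third-highest RPN is 162 (#6).

162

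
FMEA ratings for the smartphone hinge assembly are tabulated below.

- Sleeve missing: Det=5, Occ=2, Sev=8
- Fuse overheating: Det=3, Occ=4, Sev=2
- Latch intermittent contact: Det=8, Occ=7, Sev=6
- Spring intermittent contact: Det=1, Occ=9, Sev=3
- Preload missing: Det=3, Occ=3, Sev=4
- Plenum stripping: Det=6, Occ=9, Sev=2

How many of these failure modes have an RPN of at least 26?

5

RPN = Severity × Occurrence × Detection:
  Sleeve missing: 8 × 2 × 5 = 80
  Fuse overheating: 2 × 4 × 3 = 24
  Latch intermittent contact: 6 × 7 × 8 = 336
  Spring intermittent contact: 3 × 9 × 1 = 27
  Preload missing: 4 × 3 × 3 = 36
  Plenum stripping: 2 × 9 × 6 = 108
Modes with RPN ≥ 26: Sleeve missing (80), Latch intermittent contact (336), Spring intermittent contact (27), Preload missing (36), Plenum stripping (108) → 5.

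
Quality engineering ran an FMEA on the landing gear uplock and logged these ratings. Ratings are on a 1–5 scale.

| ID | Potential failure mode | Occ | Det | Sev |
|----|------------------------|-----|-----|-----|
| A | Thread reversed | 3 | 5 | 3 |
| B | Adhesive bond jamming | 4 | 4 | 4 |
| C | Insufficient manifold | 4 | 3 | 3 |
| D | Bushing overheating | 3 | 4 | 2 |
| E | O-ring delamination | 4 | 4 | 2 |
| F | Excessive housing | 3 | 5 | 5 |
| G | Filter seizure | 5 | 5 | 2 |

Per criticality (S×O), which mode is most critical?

B

Criticality = Severity × Occurrence:
  A: 3 × 3 = 9
  B: 4 × 4 = 16
  C: 3 × 4 = 12
  D: 2 × 3 = 6
  E: 2 × 4 = 8
  F: 5 × 3 = 15
  G: 2 × 5 = 10
Highest criticality is 16 → B.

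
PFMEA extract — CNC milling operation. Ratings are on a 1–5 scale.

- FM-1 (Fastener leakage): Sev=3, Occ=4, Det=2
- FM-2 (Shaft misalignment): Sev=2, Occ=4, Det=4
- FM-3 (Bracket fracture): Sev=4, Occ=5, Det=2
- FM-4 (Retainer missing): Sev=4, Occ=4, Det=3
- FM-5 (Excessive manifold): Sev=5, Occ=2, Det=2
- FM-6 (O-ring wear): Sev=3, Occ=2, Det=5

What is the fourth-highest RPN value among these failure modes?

RPN = Severity × Occurrence × Detection:
  FM-1: 3 × 4 × 2 = 24
  FM-2: 2 × 4 × 4 = 32
  FM-3: 4 × 5 × 2 = 40
  FM-4: 4 × 4 × 3 = 48
  FM-5: 5 × 2 × 2 = 20
  FM-6: 3 × 2 × 5 = 30
Sorted descending: 48, 40, 32, 30, 24, 20.
The fourth-highest RPN is 30 (FM-6).

30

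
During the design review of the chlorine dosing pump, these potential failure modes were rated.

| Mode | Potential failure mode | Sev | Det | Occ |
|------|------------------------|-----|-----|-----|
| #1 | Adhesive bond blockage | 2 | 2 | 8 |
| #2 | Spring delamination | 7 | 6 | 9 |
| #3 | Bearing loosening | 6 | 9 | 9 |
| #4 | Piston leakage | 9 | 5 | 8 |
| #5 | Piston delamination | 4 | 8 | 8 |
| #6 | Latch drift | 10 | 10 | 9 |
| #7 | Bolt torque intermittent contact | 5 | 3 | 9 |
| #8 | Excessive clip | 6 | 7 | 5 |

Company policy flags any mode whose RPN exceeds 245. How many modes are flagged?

5

RPN = Severity × Occurrence × Detection:
  #1: 2 × 8 × 2 = 32
  #2: 7 × 9 × 6 = 378
  #3: 6 × 9 × 9 = 486
  #4: 9 × 8 × 5 = 360
  #5: 4 × 8 × 8 = 256
  #6: 10 × 9 × 10 = 900
  #7: 5 × 9 × 3 = 135
  #8: 6 × 5 × 7 = 210
Modes with RPN > 245: #2 (378), #3 (486), #4 (360), #5 (256), #6 (900) → 5.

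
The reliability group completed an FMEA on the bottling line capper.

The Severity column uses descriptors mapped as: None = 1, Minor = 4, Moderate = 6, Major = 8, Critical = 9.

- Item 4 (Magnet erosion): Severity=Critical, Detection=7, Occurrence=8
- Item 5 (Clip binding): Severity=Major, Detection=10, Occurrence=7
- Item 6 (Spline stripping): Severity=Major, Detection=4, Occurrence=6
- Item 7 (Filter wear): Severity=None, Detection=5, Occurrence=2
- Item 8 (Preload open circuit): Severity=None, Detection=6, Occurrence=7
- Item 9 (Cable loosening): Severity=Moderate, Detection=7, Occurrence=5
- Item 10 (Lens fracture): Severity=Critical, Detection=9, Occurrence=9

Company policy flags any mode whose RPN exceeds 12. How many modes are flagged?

6

RPN = Severity × Occurrence × Detection:
  Item 4: 9 × 8 × 7 = 504
  Item 5: 8 × 7 × 10 = 560
  Item 6: 8 × 6 × 4 = 192
  Item 7: 1 × 2 × 5 = 10
  Item 8: 1 × 7 × 6 = 42
  Item 9: 6 × 5 × 7 = 210
  Item 10: 9 × 9 × 9 = 729
Modes with RPN > 12: Item 4 (504), Item 5 (560), Item 6 (192), Item 8 (42), Item 9 (210), Item 10 (729) → 6.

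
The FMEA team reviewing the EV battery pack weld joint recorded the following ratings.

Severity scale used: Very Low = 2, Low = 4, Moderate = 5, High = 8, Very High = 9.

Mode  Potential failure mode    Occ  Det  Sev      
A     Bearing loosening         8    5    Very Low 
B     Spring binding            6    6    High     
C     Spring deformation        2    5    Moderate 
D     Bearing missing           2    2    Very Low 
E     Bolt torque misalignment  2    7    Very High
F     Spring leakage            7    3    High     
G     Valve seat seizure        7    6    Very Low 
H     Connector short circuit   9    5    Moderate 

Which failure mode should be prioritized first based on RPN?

B

RPN = Severity × Occurrence × Detection:
  A: 2 × 8 × 5 = 80
  B: 8 × 6 × 6 = 288
  C: 5 × 2 × 5 = 50
  D: 2 × 2 × 2 = 8
  E: 9 × 2 × 7 = 126
  F: 8 × 7 × 3 = 168
  G: 2 × 7 × 6 = 84
  H: 5 × 9 × 5 = 225
Highest RPN is 288 → B.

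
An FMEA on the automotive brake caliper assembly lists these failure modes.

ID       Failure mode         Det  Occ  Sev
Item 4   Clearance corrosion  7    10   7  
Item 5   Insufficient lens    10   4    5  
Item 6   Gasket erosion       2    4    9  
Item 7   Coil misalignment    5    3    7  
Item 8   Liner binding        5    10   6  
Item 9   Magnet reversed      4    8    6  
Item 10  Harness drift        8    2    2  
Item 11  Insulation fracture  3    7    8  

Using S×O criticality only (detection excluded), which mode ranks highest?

Item 4

Criticality = Severity × Occurrence:
  Item 4: 7 × 10 = 70
  Item 5: 5 × 4 = 20
  Item 6: 9 × 4 = 36
  Item 7: 7 × 3 = 21
  Item 8: 6 × 10 = 60
  Item 9: 6 × 8 = 48
  Item 10: 2 × 2 = 4
  Item 11: 8 × 7 = 56
Highest criticality is 70 → Item 4.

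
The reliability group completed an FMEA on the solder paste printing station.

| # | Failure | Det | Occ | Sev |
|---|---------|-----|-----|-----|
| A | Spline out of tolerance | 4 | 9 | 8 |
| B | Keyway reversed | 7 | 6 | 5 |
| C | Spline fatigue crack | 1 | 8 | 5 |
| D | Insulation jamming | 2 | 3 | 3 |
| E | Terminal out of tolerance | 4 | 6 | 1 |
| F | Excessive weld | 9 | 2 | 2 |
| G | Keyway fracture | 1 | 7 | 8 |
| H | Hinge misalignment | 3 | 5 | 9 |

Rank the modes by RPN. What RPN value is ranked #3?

135

RPN = Severity × Occurrence × Detection:
  A: 8 × 9 × 4 = 288
  B: 5 × 6 × 7 = 210
  C: 5 × 8 × 1 = 40
  D: 3 × 3 × 2 = 18
  E: 1 × 6 × 4 = 24
  F: 2 × 2 × 9 = 36
  G: 8 × 7 × 1 = 56
  H: 9 × 5 × 3 = 135
Sorted descending: 288, 210, 135, 56, 40, 36, 24, 18.
The third-highest RPN is 135 (H).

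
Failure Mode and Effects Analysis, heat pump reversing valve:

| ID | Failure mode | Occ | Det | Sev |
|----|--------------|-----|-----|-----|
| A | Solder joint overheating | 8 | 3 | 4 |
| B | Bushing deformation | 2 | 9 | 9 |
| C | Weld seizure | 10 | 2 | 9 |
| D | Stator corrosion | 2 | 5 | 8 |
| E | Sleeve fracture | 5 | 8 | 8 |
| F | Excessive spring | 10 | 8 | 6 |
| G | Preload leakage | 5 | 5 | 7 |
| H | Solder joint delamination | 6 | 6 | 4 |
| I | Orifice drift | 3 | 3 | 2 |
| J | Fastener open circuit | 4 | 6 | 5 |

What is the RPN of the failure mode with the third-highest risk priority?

180

RPN = Severity × Occurrence × Detection:
  A: 4 × 8 × 3 = 96
  B: 9 × 2 × 9 = 162
  C: 9 × 10 × 2 = 180
  D: 8 × 2 × 5 = 80
  E: 8 × 5 × 8 = 320
  F: 6 × 10 × 8 = 480
  G: 7 × 5 × 5 = 175
  H: 4 × 6 × 6 = 144
  I: 2 × 3 × 3 = 18
  J: 5 × 4 × 6 = 120
Sorted descending: 480, 320, 180, 175, 162, 144, 120, 96, 80, 18.
The third-highest RPN is 180 (C).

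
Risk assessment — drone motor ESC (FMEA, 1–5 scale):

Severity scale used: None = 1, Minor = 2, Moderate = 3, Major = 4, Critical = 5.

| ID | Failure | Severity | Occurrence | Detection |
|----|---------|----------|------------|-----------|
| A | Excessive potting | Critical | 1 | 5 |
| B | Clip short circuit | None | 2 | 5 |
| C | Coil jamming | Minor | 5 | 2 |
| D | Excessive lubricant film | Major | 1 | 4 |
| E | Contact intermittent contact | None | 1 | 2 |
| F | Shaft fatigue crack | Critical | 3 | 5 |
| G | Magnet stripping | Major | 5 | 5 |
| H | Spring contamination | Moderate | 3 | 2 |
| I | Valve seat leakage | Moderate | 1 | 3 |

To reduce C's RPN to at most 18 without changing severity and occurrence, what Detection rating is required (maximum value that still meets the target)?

1

C: S=2, O=5, D=2 → current RPN = 20.
Fixed product = 10. Need 10 × D ≤ 18, so D ≤ 18/10 = 1.80.
Maximum integer Detection rating = 1 (gives RPN 10; D=2 would give 20 > 18).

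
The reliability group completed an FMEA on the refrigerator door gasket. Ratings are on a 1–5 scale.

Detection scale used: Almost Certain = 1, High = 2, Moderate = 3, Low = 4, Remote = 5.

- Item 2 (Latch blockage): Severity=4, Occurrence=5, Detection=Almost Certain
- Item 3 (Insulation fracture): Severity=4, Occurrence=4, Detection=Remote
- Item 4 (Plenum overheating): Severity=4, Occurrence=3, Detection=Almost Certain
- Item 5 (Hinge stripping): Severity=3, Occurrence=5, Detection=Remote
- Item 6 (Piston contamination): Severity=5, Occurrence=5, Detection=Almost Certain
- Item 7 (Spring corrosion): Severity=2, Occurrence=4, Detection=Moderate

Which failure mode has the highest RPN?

Item 3

RPN = Severity × Occurrence × Detection:
  Item 2: 4 × 5 × 1 = 20
  Item 3: 4 × 4 × 5 = 80
  Item 4: 4 × 3 × 1 = 12
  Item 5: 3 × 5 × 5 = 75
  Item 6: 5 × 5 × 1 = 25
  Item 7: 2 × 4 × 3 = 24
Highest RPN is 80 → Item 3.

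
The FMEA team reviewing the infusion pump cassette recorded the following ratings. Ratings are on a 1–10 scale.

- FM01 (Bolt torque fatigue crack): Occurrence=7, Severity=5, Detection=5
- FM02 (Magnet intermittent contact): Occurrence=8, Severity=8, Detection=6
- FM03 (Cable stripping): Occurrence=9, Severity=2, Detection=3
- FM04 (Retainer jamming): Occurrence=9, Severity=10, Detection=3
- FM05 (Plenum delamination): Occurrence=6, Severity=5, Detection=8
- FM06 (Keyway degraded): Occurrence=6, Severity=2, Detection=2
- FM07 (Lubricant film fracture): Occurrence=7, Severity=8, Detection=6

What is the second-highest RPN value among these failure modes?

RPN = Severity × Occurrence × Detection:
  FM01: 5 × 7 × 5 = 175
  FM02: 8 × 8 × 6 = 384
  FM03: 2 × 9 × 3 = 54
  FM04: 10 × 9 × 3 = 270
  FM05: 5 × 6 × 8 = 240
  FM06: 2 × 6 × 2 = 24
  FM07: 8 × 7 × 6 = 336
Sorted descending: 384, 336, 270, 240, 175, 54, 24.
The second-highest RPN is 336 (FM07).

336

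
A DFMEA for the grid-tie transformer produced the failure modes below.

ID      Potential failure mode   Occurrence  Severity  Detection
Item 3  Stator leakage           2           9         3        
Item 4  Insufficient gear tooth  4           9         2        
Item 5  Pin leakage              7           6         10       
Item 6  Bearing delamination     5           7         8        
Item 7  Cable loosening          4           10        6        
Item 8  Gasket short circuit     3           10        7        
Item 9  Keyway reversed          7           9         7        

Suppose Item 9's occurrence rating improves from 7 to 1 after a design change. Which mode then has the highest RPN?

RPN = Severity × Occurrence × Detection:
  Item 3: 9 × 2 × 3 = 54
  Item 4: 9 × 4 × 2 = 72
  Item 5: 6 × 7 × 10 = 420
  Item 6: 7 × 5 × 8 = 280
  Item 7: 10 × 4 × 6 = 240
  Item 8: 10 × 3 × 7 = 210
  Item 9: 9 × 7 × 7 = 441
After action: Item 9 → 9 × 1 × 7 = 63.
Revised RPNs: Item 5=420, Item 6=280, Item 7=240, Item 8=210, Item 4=72, Item 9=63, Item 3=54.
Highest is now Item 5 (420).

Item 5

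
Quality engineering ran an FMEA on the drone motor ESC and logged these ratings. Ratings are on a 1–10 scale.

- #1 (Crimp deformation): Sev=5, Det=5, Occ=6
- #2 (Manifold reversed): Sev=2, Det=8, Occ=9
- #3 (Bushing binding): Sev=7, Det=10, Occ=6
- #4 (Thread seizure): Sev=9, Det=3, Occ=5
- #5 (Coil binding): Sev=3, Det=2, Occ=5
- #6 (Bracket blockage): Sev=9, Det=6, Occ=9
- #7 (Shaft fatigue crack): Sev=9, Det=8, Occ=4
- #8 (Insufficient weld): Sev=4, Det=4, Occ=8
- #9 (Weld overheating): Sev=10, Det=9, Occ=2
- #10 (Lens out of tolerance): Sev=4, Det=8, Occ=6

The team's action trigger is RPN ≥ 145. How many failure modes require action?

RPN = Severity × Occurrence × Detection:
  #1: 5 × 6 × 5 = 150
  #2: 2 × 9 × 8 = 144
  #3: 7 × 6 × 10 = 420
  #4: 9 × 5 × 3 = 135
  #5: 3 × 5 × 2 = 30
  #6: 9 × 9 × 6 = 486
  #7: 9 × 4 × 8 = 288
  #8: 4 × 8 × 4 = 128
  #9: 10 × 2 × 9 = 180
  #10: 4 × 6 × 8 = 192
Modes with RPN ≥ 145: #1 (150), #3 (420), #6 (486), #7 (288), #9 (180), #10 (192) → 6.

6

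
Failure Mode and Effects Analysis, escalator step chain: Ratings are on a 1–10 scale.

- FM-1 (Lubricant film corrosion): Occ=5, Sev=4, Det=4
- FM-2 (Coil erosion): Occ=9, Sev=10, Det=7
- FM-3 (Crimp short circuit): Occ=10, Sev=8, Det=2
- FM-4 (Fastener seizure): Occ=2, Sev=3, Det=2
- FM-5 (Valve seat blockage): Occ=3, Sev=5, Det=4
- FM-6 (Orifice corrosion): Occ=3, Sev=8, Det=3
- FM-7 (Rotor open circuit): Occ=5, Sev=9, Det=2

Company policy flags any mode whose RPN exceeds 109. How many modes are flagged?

RPN = Severity × Occurrence × Detection:
  FM-1: 4 × 5 × 4 = 80
  FM-2: 10 × 9 × 7 = 630
  FM-3: 8 × 10 × 2 = 160
  FM-4: 3 × 2 × 2 = 12
  FM-5: 5 × 3 × 4 = 60
  FM-6: 8 × 3 × 3 = 72
  FM-7: 9 × 5 × 2 = 90
Modes with RPN > 109: FM-2 (630), FM-3 (160) → 2.

2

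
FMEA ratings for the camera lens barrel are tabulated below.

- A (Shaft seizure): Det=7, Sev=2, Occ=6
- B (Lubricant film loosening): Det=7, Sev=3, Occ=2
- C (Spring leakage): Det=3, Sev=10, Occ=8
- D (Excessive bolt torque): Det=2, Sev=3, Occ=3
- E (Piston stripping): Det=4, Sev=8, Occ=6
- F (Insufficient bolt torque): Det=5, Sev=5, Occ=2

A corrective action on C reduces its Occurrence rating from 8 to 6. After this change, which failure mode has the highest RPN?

RPN = Severity × Occurrence × Detection:
  A: 2 × 6 × 7 = 84
  B: 3 × 2 × 7 = 42
  C: 10 × 8 × 3 = 240
  D: 3 × 3 × 2 = 18
  E: 8 × 6 × 4 = 192
  F: 5 × 2 × 5 = 50
After action: C → 10 × 6 × 3 = 180.
Revised RPNs: E=192, C=180, A=84, F=50, B=42, D=18.
Highest is now E (192).

E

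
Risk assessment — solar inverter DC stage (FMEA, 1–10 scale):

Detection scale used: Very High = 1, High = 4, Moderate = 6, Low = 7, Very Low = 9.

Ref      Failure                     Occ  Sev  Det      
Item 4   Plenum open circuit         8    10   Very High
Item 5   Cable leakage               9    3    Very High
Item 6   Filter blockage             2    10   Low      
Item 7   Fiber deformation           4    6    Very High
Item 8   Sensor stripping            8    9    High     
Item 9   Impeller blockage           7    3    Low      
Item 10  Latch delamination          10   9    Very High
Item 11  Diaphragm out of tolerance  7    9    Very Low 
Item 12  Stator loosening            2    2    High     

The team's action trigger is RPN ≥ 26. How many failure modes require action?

7

RPN = Severity × Occurrence × Detection:
  Item 4: 10 × 8 × 1 = 80
  Item 5: 3 × 9 × 1 = 27
  Item 6: 10 × 2 × 7 = 140
  Item 7: 6 × 4 × 1 = 24
  Item 8: 9 × 8 × 4 = 288
  Item 9: 3 × 7 × 7 = 147
  Item 10: 9 × 10 × 1 = 90
  Item 11: 9 × 7 × 9 = 567
  Item 12: 2 × 2 × 4 = 16
Modes with RPN ≥ 26: Item 4 (80), Item 5 (27), Item 6 (140), Item 8 (288), Item 9 (147), Item 10 (90), Item 11 (567) → 7.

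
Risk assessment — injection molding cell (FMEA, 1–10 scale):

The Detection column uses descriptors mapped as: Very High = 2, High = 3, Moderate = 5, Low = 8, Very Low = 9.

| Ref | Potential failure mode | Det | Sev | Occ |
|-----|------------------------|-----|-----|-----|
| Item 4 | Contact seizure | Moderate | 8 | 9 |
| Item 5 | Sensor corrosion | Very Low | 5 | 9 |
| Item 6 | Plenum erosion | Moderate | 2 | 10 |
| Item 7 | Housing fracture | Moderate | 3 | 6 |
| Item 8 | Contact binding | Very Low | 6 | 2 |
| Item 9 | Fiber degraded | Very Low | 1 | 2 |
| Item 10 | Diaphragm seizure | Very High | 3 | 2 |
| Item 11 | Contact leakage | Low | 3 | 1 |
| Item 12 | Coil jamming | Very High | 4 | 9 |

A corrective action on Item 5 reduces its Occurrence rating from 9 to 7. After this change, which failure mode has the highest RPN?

Item 4

RPN = Severity × Occurrence × Detection:
  Item 4: 8 × 9 × 5 = 360
  Item 5: 5 × 9 × 9 = 405
  Item 6: 2 × 10 × 5 = 100
  Item 7: 3 × 6 × 5 = 90
  Item 8: 6 × 2 × 9 = 108
  Item 9: 1 × 2 × 9 = 18
  Item 10: 3 × 2 × 2 = 12
  Item 11: 3 × 1 × 8 = 24
  Item 12: 4 × 9 × 2 = 72
After action: Item 5 → 5 × 7 × 9 = 315.
Revised RPNs: Item 4=360, Item 5=315, Item 8=108, Item 6=100, Item 7=90, Item 12=72, Item 11=24, Item 9=18, Item 10=12.
Highest is now Item 4 (360).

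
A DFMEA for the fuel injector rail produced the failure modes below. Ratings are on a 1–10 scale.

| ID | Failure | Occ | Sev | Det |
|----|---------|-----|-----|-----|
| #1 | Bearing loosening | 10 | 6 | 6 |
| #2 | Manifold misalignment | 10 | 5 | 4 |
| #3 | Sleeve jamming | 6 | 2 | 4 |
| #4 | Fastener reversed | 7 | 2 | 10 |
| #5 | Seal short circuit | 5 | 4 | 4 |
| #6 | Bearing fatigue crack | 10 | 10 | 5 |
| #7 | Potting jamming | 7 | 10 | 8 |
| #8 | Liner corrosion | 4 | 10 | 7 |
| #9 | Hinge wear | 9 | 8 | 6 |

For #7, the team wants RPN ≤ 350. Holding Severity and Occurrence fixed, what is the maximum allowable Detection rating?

#7: S=10, O=7, D=8 → current RPN = 560.
Fixed product = 70. Need 70 × D ≤ 350, so D ≤ 350/70 = 5.00.
Maximum integer Detection rating = 5 (gives RPN 350; D=6 would give 420 > 350).

5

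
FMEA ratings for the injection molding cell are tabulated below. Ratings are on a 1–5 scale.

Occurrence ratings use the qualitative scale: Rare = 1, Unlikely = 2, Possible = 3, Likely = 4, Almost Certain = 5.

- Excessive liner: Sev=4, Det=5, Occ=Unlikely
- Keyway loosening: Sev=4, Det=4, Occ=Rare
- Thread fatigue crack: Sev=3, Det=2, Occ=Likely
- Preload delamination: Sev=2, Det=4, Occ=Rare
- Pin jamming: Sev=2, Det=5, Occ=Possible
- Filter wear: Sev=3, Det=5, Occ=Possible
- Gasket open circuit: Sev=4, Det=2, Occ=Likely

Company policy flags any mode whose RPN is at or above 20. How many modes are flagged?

5

RPN = Severity × Occurrence × Detection:
  Excessive liner: 4 × 2 × 5 = 40
  Keyway loosening: 4 × 1 × 4 = 16
  Thread fatigue crack: 3 × 4 × 2 = 24
  Preload delamination: 2 × 1 × 4 = 8
  Pin jamming: 2 × 3 × 5 = 30
  Filter wear: 3 × 3 × 5 = 45
  Gasket open circuit: 4 × 4 × 2 = 32
Modes with RPN ≥ 20: Excessive liner (40), Thread fatigue crack (24), Pin jamming (30), Filter wear (45), Gasket open circuit (32) → 5.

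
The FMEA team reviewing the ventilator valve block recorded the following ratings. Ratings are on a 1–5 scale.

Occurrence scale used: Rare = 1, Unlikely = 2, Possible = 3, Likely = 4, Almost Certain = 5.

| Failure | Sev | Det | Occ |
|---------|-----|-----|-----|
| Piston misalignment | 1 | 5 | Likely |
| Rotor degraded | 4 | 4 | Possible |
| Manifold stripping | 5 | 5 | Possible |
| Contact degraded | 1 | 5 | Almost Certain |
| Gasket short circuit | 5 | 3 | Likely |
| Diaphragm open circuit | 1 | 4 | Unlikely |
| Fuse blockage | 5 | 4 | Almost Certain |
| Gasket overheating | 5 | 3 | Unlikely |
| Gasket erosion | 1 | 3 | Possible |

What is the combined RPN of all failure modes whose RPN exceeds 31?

283

RPN = Severity × Occurrence × Detection:
  Piston misalignment: 1 × 4 × 5 = 20
  Rotor degraded: 4 × 3 × 4 = 48
  Manifold stripping: 5 × 3 × 5 = 75
  Contact degraded: 1 × 5 × 5 = 25
  Gasket short circuit: 5 × 4 × 3 = 60
  Diaphragm open circuit: 1 × 2 × 4 = 8
  Fuse blockage: 5 × 5 × 4 = 100
  Gasket overheating: 5 × 2 × 3 = 30
  Gasket erosion: 1 × 3 × 3 = 9
RPN > 31: Rotor degraded (48), Manifold stripping (75), Gasket short circuit (60), Fuse blockage (100).
Sum: 48 + 75 + 60 + 100 = 283.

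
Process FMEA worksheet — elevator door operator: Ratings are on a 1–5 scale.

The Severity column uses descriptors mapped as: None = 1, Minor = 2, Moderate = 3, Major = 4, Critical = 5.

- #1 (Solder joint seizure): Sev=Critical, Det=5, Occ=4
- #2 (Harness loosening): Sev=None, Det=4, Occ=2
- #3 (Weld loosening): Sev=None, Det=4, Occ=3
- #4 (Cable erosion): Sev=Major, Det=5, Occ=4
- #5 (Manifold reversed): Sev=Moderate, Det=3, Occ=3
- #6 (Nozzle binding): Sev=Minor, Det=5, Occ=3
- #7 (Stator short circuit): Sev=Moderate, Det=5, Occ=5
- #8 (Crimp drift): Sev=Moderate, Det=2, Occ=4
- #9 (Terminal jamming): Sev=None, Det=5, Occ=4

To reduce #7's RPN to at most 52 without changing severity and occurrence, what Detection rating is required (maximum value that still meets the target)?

3

#7: S=3, O=5, D=5 → current RPN = 75.
Fixed product = 15. Need 15 × D ≤ 52, so D ≤ 52/15 = 3.47.
Maximum integer Detection rating = 3 (gives RPN 45; D=4 would give 60 > 52).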